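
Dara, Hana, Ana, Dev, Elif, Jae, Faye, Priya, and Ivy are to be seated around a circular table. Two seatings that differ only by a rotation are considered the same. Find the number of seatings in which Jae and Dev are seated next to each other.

Treat {Jae, Dev} as one unit (2 internal orders) and seat the resulting 8 units around the table: (7)! circular arrangements.
So 2 × (7)! = 2 × 5040 = 10080.

10080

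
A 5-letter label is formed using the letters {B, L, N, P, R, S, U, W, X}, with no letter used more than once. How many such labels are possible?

15120

Choose and order 5 of the 9 symbols: the first letter has 9 options, the next 8, and so on down to 5.
That product is 9 × 8 × 7 × 6 × 5 = 15120.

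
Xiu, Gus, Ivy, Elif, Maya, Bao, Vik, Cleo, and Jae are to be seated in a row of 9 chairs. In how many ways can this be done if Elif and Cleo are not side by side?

282240

Of the 9! = 362880 arrangements, those with Elif and Cleo adjacent number 2 × 8! = 80640 (treat the pair as a block with 2 internal orders).
So 362880 − 80640 = 282240 arrangements keep them apart.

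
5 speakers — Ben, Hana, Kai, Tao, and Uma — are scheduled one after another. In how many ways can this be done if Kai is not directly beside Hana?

72

Of the 5! = 120 arrangements, those with Kai and Hana adjacent number 2 × 4! = 48 (treat the pair as a block with 2 internal orders).
Complementary counting: 120 − 48 = 72.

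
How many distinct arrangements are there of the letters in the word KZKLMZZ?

KZKLMZZ has 7 letters with K appearing twice and Z appearing 3 times.
So there are 7! / (3!·2!) = 420 distinguishable arrangements.

420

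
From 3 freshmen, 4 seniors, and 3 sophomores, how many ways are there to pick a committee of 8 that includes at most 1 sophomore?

3

Split by how many sophomores are chosen (0 through 1).
Sum: C(3,0)·C(7,8) + C(3,1)·C(7,7) = 0 + 3 = 3.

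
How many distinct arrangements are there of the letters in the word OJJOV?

The 5 letters of OJJOV have repeats: J appearing twice and O appearing twice.
The number of distinct arrangements is 5!/(2!·2!) = 120/4 = 30.

30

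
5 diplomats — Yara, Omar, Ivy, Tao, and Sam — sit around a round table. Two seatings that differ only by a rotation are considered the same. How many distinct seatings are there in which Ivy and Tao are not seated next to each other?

Without the restriction there are (4)! = 24 seatings.
Those with Ivy next to Tao: fuse the pair into one unit and seat 4 units around a circle — 2·(3)! = 12.
Subtracting, 24 − 12 = 12.

12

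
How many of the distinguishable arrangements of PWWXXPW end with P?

60

Fix P in the last position and arrange the remaining 6 letters.
Those 6 letters have W appearing 3 times and X appearing twice, giving (6)!/(3!·2!) = 60.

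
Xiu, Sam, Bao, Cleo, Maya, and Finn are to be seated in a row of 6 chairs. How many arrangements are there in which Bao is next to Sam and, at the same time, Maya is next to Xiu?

Treat {Bao,Sam} as one block (2 orders) and {Maya,Xiu} as another (2 orders).
That leaves 4 units to arrange: 2 × 2 × 4! = 4 × 24 = 96.

96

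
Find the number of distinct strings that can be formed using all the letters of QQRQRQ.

15

Letter multiplicities in QQRQRQ: Q×4, R×2.
Dividing 6! = 720 by 4!·2! = 48 for the repeated letters gives 15.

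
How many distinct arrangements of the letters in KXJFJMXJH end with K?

3360

Fix K in the last position and arrange the remaining 8 letters.
Those 8 letters have J appearing 3 times and X appearing twice, giving (8)!/(3!·2!) = 3360.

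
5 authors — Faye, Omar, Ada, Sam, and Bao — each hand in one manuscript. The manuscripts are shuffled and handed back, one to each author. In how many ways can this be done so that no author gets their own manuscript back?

Let Aᵢ be the assignments in which author i gets their own manuscript. We want the size of the complement of A₁∪…∪A_5.
By inclusion–exclusion this is Σ_{j=0}^{5} (−1)^j C(5,j)·(5−j)!.
Computing: 120 − 120 + 60 − 20 + 5 − 1 = 44.

44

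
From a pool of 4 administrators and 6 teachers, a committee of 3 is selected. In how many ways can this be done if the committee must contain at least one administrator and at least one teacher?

Total 3-person selections from all 10: C(10,3) = 120.
Selections missing a whole group: no administrators → C(6,3) = 20; no teachers → C(4,3) = 4.
Both groups omitted at once is impossible, so 120 − 24 = 96.

96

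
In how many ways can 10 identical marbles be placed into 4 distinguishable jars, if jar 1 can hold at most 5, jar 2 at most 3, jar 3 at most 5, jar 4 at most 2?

42

Without the upper bounds there are C(13,3) = 286 ways to split 10 among 4 jars.
Subtract solutions that violate a single cap (substitute x_i' = x_i − (cap_i+1)): x_1 ≥ 6 gives C(7,3) = 35; x_2 ≥ 4 gives C(9,3) = 84; x_3 ≥ 6 gives C(7,3) = 35; x_4 ≥ 3 gives C(10,3) = 120. Together 274.
Add back pairs where two caps are both exceeded: 1 + 0 + 4 + 1 + 20 + 4 = 30.
By inclusion–exclusion the count is 286 − 274 + 30 = 42.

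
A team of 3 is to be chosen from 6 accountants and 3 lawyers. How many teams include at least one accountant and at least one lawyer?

With no constraint there are C(9,3) = 84 possible selections.
Selections missing a whole group: no accountants → C(3,3) = 1; no lawyers → C(6,3) = 20.
Both groups omitted at once is impossible, so 84 − 21 = 63.

63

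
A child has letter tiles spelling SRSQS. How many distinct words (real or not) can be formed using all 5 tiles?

20

Letter multiplicities in SRSQS: Q×1, R×1, S×3.
So there are 5! / (3!) = 20 distinguishable arrangements.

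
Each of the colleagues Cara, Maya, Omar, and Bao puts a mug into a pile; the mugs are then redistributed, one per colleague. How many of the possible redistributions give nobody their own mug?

9

This is the derangement count D_4: permutations of 4 items with no fixed point.
By inclusion–exclusion this is Σ_{j=0}^{4} (−1)^j C(4,j)·(4−j)!.
Computing: 24 − 24 + 12 − 4 + 1 = 9.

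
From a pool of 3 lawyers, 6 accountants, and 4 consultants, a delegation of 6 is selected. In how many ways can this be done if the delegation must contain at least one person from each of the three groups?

1416

With no constraint there are C(13,6) = 1716 possible selections.
Subtract selections that omit an entire group: no lawyers → C(10,6) = 210; no accountants → C(7,6) = 7; no consultants → C(9,6) = 84.
Add back selections omitting two groups (i.e. drawn from a single group): C(3,6) + C(6,6) + C(4,6) = 1.
By inclusion–exclusion: 1716 − 301 + 1 = 1416.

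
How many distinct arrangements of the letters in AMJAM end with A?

12

Fix A in the last position and arrange the remaining 4 letters.
Those 4 letters have M appearing twice, giving (4)!/(2!) = 12.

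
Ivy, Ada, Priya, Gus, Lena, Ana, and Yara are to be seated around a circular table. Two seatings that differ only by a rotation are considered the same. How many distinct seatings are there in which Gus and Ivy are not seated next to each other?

480

Without the restriction there are (6)! = 720 seatings.
Seatings with Gus beside Ivy: treat them as a block with 2 internal orders, giving 2 × (5)! = 240.
Subtracting, 720 − 240 = 480.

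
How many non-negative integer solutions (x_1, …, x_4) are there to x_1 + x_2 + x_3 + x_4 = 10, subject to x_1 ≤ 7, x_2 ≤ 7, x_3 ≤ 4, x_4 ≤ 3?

Without the upper bounds there are C(13,3) = 286 ways to split 10 among 4 variables.
Subtract solutions that violate a single cap (substitute x_i' = x_i − (cap_i+1)): x_1 ≥ 8 gives C(5,3) = 10; x_2 ≥ 8 gives C(5,3) = 10; x_3 ≥ 5 gives C(8,3) = 56; x_4 ≥ 4 gives C(9,3) = 84. Together 160.
Add back pairs where two caps are both exceeded: 0 + 0 + 0 + 0 + 0 + 4 = 4.
By inclusion–exclusion the count is 286 − 160 + 4 = 130.

130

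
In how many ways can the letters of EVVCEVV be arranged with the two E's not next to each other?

There are 7!/(4!·2!) = 105 arrangements of EVVCEVV in total.
Arrangements with the E's together: treat EE as one letter, giving (6)!/(4!) = 30.
Subtracting, 105 − 30 = 75 arrangements keep the E's apart.

75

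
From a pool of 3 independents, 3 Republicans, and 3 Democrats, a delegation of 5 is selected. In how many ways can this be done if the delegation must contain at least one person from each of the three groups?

Total 5-person selections from all 9: C(9,5) = 126.
Subtract selections that omit an entire group: no independents → C(6,5) = 6; no Republicans → C(6,5) = 6; no Democrats → C(6,5) = 6.
Add back selections omitting two groups (i.e. drawn from a single group): C(3,5) + C(3,5) + C(3,5) = 0.
By inclusion–exclusion: 126 − 18 + 0 = 108.

108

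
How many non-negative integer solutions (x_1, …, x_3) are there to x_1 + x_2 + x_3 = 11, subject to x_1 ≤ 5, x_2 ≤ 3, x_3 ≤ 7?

14

By stars and bars, unrestricted non-negative solutions to x_1+…+x_3 = 11 number C(11+2,2) = 78.
Subtract solutions that violate a single cap (substitute x_i' = x_i − (cap_i+1)): x_1 ≥ 6 gives C(7,2) = 21; x_2 ≥ 4 gives C(9,2) = 36; x_3 ≥ 8 gives C(5,2) = 10. Together 67.
Add back pairs where two caps are both exceeded: 3 + 0 + 0 = 3.
By inclusion–exclusion the count is 78 − 67 + 3 = 14.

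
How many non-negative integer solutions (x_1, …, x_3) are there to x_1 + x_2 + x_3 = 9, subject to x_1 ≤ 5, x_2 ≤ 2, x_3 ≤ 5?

9

By stars and bars, unrestricted non-negative solutions to x_1+…+x_3 = 9 number C(9+2,2) = 55.
Subtract solutions that violate a single cap (substitute x_i' = x_i − (cap_i+1)): x_1 ≥ 6 gives C(5,2) = 10; x_2 ≥ 3 gives C(8,2) = 28; x_3 ≥ 6 gives C(5,2) = 10. Together 48.
Add back pairs where two caps are both exceeded: 1 + 0 + 1 = 2.
By inclusion–exclusion the count is 55 − 48 + 2 = 9.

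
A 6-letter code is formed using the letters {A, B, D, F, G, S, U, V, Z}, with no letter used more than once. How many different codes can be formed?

60480

Choose and order 6 of the 9 symbols: the first letter has 9 options, the next 8, and so on down to 4.
9 × 8 × 7 × 6 × 5 × 4 = 60480.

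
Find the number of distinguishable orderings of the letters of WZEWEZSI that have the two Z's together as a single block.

1260

Treat the 2 copies of Z as a single block. The multiset to arrange is then {ZZ, E, E, I, S, W, W}, 7 items in all.
That gives (7)!/(2!·2!) = 1260 arrangements.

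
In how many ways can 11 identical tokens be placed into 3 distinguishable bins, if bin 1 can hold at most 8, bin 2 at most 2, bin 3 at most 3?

6

By stars and bars, unrestricted non-negative solutions to x_1+…+x_3 = 11 number C(11+2,2) = 78.
Subtract solutions that violate a single cap (substitute x_i' = x_i − (cap_i+1)): x_1 ≥ 9 gives C(4,2) = 6; x_2 ≥ 3 gives C(10,2) = 45; x_3 ≥ 4 gives C(9,2) = 36. Together 87.
Add back pairs where two caps are both exceeded: 0 + 0 + 15 = 15.
By inclusion–exclusion the count is 78 − 87 + 15 = 6.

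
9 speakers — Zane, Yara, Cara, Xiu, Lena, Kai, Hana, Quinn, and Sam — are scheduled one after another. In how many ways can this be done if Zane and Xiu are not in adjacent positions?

282240

There are 9! = 362880 arrangements in all. If Zane and Xiu are adjacent, merging them into one block gives 2·(8)! = 80640 arrangements.
Complementary counting: 362880 − 80640 = 282240.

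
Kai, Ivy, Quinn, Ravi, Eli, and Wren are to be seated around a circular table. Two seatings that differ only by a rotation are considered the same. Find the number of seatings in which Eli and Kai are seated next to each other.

48

Treat {Eli, Kai} as one unit (2 internal orders) and seat the resulting 5 units around the table: (4)! circular arrangements.
So 2 × (4)! = 2 × 24 = 48.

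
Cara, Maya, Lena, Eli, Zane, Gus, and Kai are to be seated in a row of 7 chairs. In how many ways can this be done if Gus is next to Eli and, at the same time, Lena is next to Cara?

480

Treat {Gus,Eli} as one block (2 orders) and {Lena,Cara} as another (2 orders).
That leaves 5 units to arrange: 2 × 2 × 5! = 4 × 120 = 480.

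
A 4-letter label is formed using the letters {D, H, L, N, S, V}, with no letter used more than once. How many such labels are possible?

360

Choose and order 4 of the 6 symbols: the first letter has 6 options, the next 5, then 4, 3.
That product is 6 × 5 × 4 × 3 = 360.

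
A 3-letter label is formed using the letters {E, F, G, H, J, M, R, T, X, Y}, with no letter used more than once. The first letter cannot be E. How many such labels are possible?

648

The first letter has 10−1 = 9 choices (anything except E).
The remaining 2 letters are filled from the other 9 symbols without repetition: 9 × 8 = 72.
Total: 9 × 72 = 648.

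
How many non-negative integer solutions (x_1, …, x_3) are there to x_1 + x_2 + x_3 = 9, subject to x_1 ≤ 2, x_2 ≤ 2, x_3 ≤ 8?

8

By stars and bars, unrestricted non-negative solutions to x_1+…+x_3 = 9 number C(9+2,2) = 55.
Subtract solutions that violate a single cap (substitute x_i' = x_i − (cap_i+1)): x_1 ≥ 3 gives C(8,2) = 28; x_2 ≥ 3 gives C(8,2) = 28; x_3 ≥ 9 gives C(2,2) = 1. Together 57.
Add back pairs where two caps are both exceeded: 10 + 0 + 0 = 10.
By inclusion–exclusion the count is 55 − 57 + 10 = 8.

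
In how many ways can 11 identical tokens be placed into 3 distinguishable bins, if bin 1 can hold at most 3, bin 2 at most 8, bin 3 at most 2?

By stars and bars, unrestricted non-negative solutions to x_1+…+x_3 = 11 number C(11+2,2) = 78.
Subtract solutions that violate a single cap (substitute x_i' = x_i − (cap_i+1)): x_1 ≥ 4 gives C(9,2) = 36; x_2 ≥ 9 gives C(4,2) = 6; x_3 ≥ 3 gives C(10,2) = 45. Together 87.
Add back pairs where two caps are both exceeded: 0 + 15 + 0 = 15.
By inclusion–exclusion the count is 78 − 87 + 15 = 6.

6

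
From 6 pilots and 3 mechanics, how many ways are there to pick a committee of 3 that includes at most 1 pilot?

19

Split by how many pilots are chosen (0 through 1).
Sum: C(6,0)·C(3,3) + C(6,1)·C(3,2) = 1 + 18 = 19.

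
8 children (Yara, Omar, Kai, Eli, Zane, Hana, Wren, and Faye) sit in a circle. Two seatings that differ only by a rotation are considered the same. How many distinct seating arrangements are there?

5040

Seat Yara anywhere (absorbing the rotational symmetry), then permute the other 7: (7)! = 5040.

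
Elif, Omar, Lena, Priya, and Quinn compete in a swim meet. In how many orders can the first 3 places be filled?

This is an ordered selection of 3 from 5: P(5,3).
That gives 5 × 4 × 3 = 60.

60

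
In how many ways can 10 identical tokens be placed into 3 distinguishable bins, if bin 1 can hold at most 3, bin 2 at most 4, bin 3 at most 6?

Without the upper bounds there are C(12,2) = 66 ways to split 10 among 3 bins.
Subtract solutions that violate a single cap (substitute x_i' = x_i − (cap_i+1)): x_1 ≥ 4 gives C(8,2) = 28; x_2 ≥ 5 gives C(7,2) = 21; x_3 ≥ 7 gives C(5,2) = 10. Together 59.
Add back pairs where two caps are both exceeded: 3 + 0 + 0 = 3.
By inclusion–exclusion the count is 66 − 59 + 3 = 10.

10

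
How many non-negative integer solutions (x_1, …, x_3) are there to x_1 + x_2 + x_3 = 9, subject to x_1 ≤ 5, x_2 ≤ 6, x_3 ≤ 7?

By stars and bars, unrestricted non-negative solutions to x_1+…+x_3 = 9 number C(9+2,2) = 55.
Subtract solutions that violate a single cap (substitute x_i' = x_i − (cap_i+1)): x_1 ≥ 6 gives C(5,2) = 10; x_2 ≥ 7 gives C(4,2) = 6; x_3 ≥ 8 gives C(3,2) = 3. Together 19.
No two caps can be exceeded simultaneously, so the pair terms are all 0.
By inclusion–exclusion the count is 55 − 19 + 0 = 36.

36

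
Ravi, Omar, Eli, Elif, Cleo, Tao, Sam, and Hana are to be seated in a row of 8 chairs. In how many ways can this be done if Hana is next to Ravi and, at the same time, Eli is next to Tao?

2880

Treat {Hana,Ravi} as one block (2 orders) and {Eli,Tao} as another (2 orders).
That leaves 6 units to arrange: 2 × 2 × 6! = 4 × 720 = 2880.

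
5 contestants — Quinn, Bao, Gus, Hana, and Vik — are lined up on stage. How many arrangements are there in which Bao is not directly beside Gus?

72

There are 5! = 120 arrangements in all. If Bao and Gus are adjacent, merging them into one block gives 2·(4)! = 48 arrangements.
Complementary counting: 120 − 48 = 72.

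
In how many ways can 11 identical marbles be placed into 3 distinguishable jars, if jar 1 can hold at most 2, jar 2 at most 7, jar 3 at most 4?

6

By stars and bars, unrestricted non-negative solutions to x_1+…+x_3 = 11 number C(11+2,2) = 78.
Subtract solutions that violate a single cap (substitute x_i' = x_i − (cap_i+1)): x_1 ≥ 3 gives C(10,2) = 45; x_2 ≥ 8 gives C(5,2) = 10; x_3 ≥ 5 gives C(8,2) = 28. Together 83.
Add back pairs where two caps are both exceeded: 1 + 10 + 0 = 11.
By inclusion–exclusion the count is 78 − 83 + 11 = 6.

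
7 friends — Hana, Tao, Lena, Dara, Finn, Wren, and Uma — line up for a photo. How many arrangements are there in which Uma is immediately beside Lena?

Glue Uma and Lena into one block (2 internal orders), leaving 6 units to arrange in a row.
So the count is 2·(6)! = 1440.

1440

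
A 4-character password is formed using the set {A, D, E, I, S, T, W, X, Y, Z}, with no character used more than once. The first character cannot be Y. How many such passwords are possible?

The first character has 10−1 = 9 choices (anything except Y).
The remaining 3 characters are filled from the other 9 symbols without repetition: 9 × 8 × 7 = 504.
Total: 9 × 504 = 4536.

4536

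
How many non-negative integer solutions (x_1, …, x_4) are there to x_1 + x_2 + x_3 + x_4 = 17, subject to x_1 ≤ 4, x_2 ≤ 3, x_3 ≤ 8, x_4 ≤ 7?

51

Without the upper bounds there are C(20,3) = 1140 ways to split 17 among 4 variables.
Subtract solutions that violate a single cap (substitute x_i' = x_i − (cap_i+1)): x_1 ≥ 5 gives C(15,3) = 455; x_2 ≥ 4 gives C(16,3) = 560; x_3 ≥ 9 gives C(11,3) = 165; x_4 ≥ 8 gives C(12,3) = 220. Together 1400.
Add back pairs where two caps are both exceeded: 165 + 20 + 35 + 35 + 56 + 1 = 312.
Subtract triples: 0 + 1 + 0 + 0 = 1.
By inclusion–exclusion the count is 1140 − 1400 + 312 − 1 = 51.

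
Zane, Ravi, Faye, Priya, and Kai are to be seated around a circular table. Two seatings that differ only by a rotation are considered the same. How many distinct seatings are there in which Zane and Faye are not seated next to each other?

12

Without the restriction there are (4)! = 24 seatings.
Seatings with Zane beside Faye: treat them as a block with 2 internal orders, giving 2 × (3)! = 12.
Subtracting, 24 − 12 = 12.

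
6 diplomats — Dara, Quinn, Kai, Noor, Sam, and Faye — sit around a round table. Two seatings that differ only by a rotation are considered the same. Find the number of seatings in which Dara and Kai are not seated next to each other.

All circular seatings of 6 people number (5)! = 120.
Seatings with Dara beside Kai: treat them as a block with 2 internal orders, giving 2 × (4)! = 48.
Subtracting, 120 − 48 = 72.

72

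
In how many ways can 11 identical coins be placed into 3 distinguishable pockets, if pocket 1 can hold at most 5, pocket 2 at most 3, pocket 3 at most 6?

10

By stars and bars, unrestricted non-negative solutions to x_1+…+x_3 = 11 number C(11+2,2) = 78.
Subtract solutions that violate a single cap (substitute x_i' = x_i − (cap_i+1)): x_1 ≥ 6 gives C(7,2) = 21; x_2 ≥ 4 gives C(9,2) = 36; x_3 ≥ 7 gives C(6,2) = 15. Together 72.
Add back pairs where two caps are both exceeded: 3 + 0 + 1 = 4.
By inclusion–exclusion the count is 78 − 72 + 4 = 10.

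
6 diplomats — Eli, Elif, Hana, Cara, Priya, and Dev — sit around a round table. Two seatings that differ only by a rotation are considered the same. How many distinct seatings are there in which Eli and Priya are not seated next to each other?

72

All circular seatings of 6 people number (5)! = 120.
Seatings with Eli beside Priya: treat them as a block with 2 internal orders, giving 2 × (4)! = 48.
Subtracting, 120 − 48 = 72.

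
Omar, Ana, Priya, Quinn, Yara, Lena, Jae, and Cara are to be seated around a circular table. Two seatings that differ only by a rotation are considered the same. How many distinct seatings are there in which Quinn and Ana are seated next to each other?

1440

Treat {Quinn, Ana} as one unit (2 internal orders) and seat the resulting 7 units around the table: (6)! circular arrangements.
So 2 × (6)! = 2 × 720 = 1440.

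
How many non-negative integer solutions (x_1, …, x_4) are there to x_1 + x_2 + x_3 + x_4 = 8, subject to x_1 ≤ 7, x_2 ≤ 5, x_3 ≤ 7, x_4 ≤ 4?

133

Ignoring the caps, the number of non-negative solutions to x_1+…+x_4 = 8 is C(11,3) = 165.
Subtract solutions that violate a single cap (substitute x_i' = x_i − (cap_i+1)): x_1 ≥ 8 gives C(3,3) = 1; x_2 ≥ 6 gives C(5,3) = 10; x_3 ≥ 8 gives C(3,3) = 1; x_4 ≥ 5 gives C(6,3) = 20. Together 32.
No two caps can be exceeded simultaneously, so the pair terms are all 0.
By inclusion–exclusion the count is 165 − 32 + 0 = 133.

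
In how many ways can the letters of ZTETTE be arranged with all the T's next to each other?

12

Treat the 3 copies of T as a single block. The multiset to arrange is then {TTT, E, E, Z}, 4 items in all.
That gives (4)!/(2!) = 12 arrangements.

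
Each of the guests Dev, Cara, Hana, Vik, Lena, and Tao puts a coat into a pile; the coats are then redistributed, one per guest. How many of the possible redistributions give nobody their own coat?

265

This is the derangement count D_6: permutations of 6 items with no fixed point.
By inclusion–exclusion this is Σ_{j=0}^{6} (−1)^j C(6,j)·(6−j)!.
Computing: 720 − 720 + 360 − 120 + 30 − 6 + 1 = 265.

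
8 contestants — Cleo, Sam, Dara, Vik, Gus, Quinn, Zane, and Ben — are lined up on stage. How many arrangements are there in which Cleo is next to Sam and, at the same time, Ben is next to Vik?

Treat {Cleo,Sam} as one block (2 orders) and {Ben,Vik} as another (2 orders).
That leaves 6 units to arrange: 2 × 2 × 6! = 4 × 720 = 2880.

2880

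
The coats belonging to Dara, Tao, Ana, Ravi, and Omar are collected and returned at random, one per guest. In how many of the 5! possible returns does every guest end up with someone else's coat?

Count assignments avoiding every fixed point. For any j of the 5 guests fixed to their own coat, the other 5−j can be arranged in (5−j)! ways.
By inclusion–exclusion this is Σ_{j=0}^{5} (−1)^j C(5,j)·(5−j)!.
Computing: 120 − 120 + 60 − 20 + 5 − 1 = 44.

44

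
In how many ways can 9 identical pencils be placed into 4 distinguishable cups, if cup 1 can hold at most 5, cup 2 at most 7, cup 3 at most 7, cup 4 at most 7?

188

Without the upper bounds there are C(12,3) = 220 ways to split 9 among 4 cups.
Subtract solutions that violate a single cap (substitute x_i' = x_i − (cap_i+1)): x_1 ≥ 6 gives C(6,3) = 20; x_2 ≥ 8 gives C(4,3) = 4; x_3 ≥ 8 gives C(4,3) = 4; x_4 ≥ 8 gives C(4,3) = 4. Together 32.
No two caps can be exceeded simultaneously, so the pair terms are all 0.
By inclusion–exclusion the count is 220 − 32 + 0 = 188.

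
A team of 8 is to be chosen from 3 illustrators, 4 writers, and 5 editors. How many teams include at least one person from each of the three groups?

485

Total 8-person selections from all 12: C(12,8) = 495.
Subtract selections that omit an entire group: no illustrators → C(9,8) = 9; no writers → C(8,8) = 1; no editors → C(7,8) = 0.
Add back selections omitting two groups (i.e. drawn from a single group): C(3,8) + C(4,8) + C(5,8) = 0.
By inclusion–exclusion: 495 − 10 + 0 = 485.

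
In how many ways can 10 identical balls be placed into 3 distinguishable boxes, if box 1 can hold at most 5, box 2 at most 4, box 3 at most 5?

Ignoring the caps, the number of non-negative solutions to x_1+…+x_3 = 10 is C(12,2) = 66.
Subtract solutions that violate a single cap (substitute x_i' = x_i − (cap_i+1)): x_1 ≥ 6 gives C(6,2) = 15; x_2 ≥ 5 gives C(7,2) = 21; x_3 ≥ 6 gives C(6,2) = 15. Together 51.
No two caps can be exceeded simultaneously, so the pair terms are all 0.
By inclusion–exclusion the count is 66 − 51 + 0 = 15.

15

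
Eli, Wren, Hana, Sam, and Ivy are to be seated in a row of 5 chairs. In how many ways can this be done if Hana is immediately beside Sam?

Place the 3 others and the Hana-Sam pair as 4 objects in a line; the pair has 2 internal arrangements.
That gives 2 × 4! = 2 × 24 = 48.

48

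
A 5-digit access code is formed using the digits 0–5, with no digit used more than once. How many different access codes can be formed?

Choose and order 5 of the 6 symbols: the first digit has 6 options, the next 5, and so on down to 2.
6 × 5 × 4 × 3 × 2 = 720.

720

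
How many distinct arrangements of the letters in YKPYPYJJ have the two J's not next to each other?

There are 8!/(3!·2!·2!) = 1680 arrangements of YKPYPYJJ in total.
If the two J's are adjacent, glue them into one block, leaving 7 items to arrange: (7)!/(3!·2!) = 420 ways.
Hence 1680 − 420 = 1260.

1260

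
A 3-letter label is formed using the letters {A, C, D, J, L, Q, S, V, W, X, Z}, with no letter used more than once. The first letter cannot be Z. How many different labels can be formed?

The first letter has 11−1 = 10 choices (anything except Z).
The remaining 2 letters are filled from the other 10 symbols without repetition: 10 × 9 = 90.
Total: 10 × 90 = 900.

900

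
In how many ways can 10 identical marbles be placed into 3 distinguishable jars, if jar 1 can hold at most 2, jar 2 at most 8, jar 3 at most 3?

9

Ignoring the caps, the number of non-negative solutions to x_1+…+x_3 = 10 is C(12,2) = 66.
Subtract solutions that violate a single cap (substitute x_i' = x_i − (cap_i+1)): x_1 ≥ 3 gives C(9,2) = 36; x_2 ≥ 9 gives C(3,2) = 3; x_3 ≥ 4 gives C(8,2) = 28. Together 67.
Add back pairs where two caps are both exceeded: 0 + 10 + 0 = 10.
By inclusion–exclusion the count is 66 − 67 + 10 = 9.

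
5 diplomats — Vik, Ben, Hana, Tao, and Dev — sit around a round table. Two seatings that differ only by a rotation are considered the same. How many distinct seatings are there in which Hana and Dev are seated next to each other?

Glue Hana and Dev into a block (2 internal orders). Seating 4 units around a circle gives (3)! arrangements.
So 2 × (3)! = 2 × 6 = 12.

12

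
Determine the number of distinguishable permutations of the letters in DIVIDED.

DIVIDED has 7 letters with D appearing 3 times and I appearing twice.
So there are 7! / (3!·2!) = 420 distinguishable arrangements.

420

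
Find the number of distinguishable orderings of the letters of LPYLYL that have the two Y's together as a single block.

Treat the 2 copies of Y as a single block. The multiset to arrange is then {YY, L, L, L, P}, 5 items in all.
That gives (5)!/(3!) = 20 arrangements.

20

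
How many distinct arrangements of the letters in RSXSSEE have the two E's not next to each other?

300

There are 7!/(3!·2!) = 420 arrangements of RSXSSEE in total.
If the two E's are adjacent, glue them into one block, leaving 6 items to arrange: (6)!/(3!) = 120 ways.
Subtracting, 420 − 120 = 300 arrangements keep the E's apart.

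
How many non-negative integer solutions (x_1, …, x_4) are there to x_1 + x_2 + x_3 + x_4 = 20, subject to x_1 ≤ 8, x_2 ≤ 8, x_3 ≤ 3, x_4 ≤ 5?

34

Without the upper bounds there are C(23,3) = 1771 ways to split 20 among 4 variables.
Subtract solutions that violate a single cap (substitute x_i' = x_i − (cap_i+1)): x_1 ≥ 9 gives C(14,3) = 364; x_2 ≥ 9 gives C(14,3) = 364; x_3 ≥ 4 gives C(19,3) = 969; x_4 ≥ 6 gives C(17,3) = 680. Together 2377.
Add back pairs where two caps are both exceeded: 10 + 120 + 56 + 120 + 56 + 286 = 648.
Subtract triples: 0 + 0 + 4 + 4 = 8.
By inclusion–exclusion the count is 1771 − 2377 + 648 − 8 = 34.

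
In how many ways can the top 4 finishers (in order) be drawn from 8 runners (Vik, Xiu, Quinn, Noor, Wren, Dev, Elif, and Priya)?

There are 8 choices for 1st place, 7 for 2nd, and so on down to 5 for position 4.
That gives 8 × 7 × 6 × 5 = 1680.

1680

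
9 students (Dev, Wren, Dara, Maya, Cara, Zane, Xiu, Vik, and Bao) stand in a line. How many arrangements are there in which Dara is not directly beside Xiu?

Of the 9! = 362880 arrangements, those with Dara and Xiu adjacent number 2 × 8! = 80640 (treat the pair as a block with 2 internal orders).
So 362880 − 80640 = 282240 arrangements keep them apart.

282240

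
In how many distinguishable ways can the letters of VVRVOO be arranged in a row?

Letter multiplicities in VVRVOO: O×2, R×1, V×3.
So there are 6! / (3!·2!) = 60 distinguishable arrangements.

60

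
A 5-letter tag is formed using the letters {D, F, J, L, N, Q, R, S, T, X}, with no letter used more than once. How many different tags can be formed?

This is a permutation of 5 out of 10: P(10,5) = 10!/5!.
10 × 9 × 8 × 7 × 6 = 30240.

30240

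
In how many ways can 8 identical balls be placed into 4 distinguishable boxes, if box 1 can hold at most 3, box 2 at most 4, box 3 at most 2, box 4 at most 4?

Without the upper bounds there are C(11,3) = 165 ways to split 8 among 4 boxes.
Subtract solutions that violate a single cap (substitute x_i' = x_i − (cap_i+1)): x_1 ≥ 4 gives C(7,3) = 35; x_2 ≥ 5 gives C(6,3) = 20; x_3 ≥ 3 gives C(8,3) = 56; x_4 ≥ 5 gives C(6,3) = 20. Together 131.
Add back pairs where two caps are both exceeded: 0 + 4 + 0 + 1 + 0 + 1 = 6.
By inclusion–exclusion the count is 165 − 131 + 6 = 40.

40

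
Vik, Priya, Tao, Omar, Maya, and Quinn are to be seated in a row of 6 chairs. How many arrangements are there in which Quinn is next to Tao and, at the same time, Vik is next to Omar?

Treat {Quinn,Tao} as one block (2 orders) and {Vik,Omar} as another (2 orders).
That leaves 4 units to arrange: 2 × 2 × 4! = 4 × 24 = 96.

96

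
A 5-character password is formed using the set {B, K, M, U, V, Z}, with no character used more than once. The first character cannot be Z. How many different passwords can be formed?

The first character has 6−1 = 5 choices (anything except Z).
The remaining 4 characters are filled from the other 5 symbols without repetition: 5 × 4 × 3 × 2 = 120.
Total: 5 × 120 = 600.

600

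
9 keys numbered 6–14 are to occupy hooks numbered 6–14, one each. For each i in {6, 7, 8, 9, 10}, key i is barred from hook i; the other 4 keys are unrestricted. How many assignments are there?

205056

Let Aᵢ (for 6 ≤ i ≤ 10) be the placements that put key i in its forbidden hook. Any j of these fix j positions, leaving (9−j)! ways to fill the rest, and there are C(5,j) ways to pick which j.
By inclusion–exclusion, the number of valid placements is Σ_{j=0}^{5} (−1)^j C(5,j)·(9−j)!.
Computing: 362880 − 201600 + 50400 − 7200 + 600 − 24 = 205056.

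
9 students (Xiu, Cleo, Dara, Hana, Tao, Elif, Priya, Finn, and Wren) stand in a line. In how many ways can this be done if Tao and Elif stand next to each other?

Place the 7 others and the Tao-Elif pair as 8 objects in a line; the pair has 2 internal arrangements.
So the count is 2·(8)! = 80640.

80640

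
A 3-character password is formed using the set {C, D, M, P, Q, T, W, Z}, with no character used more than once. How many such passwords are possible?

336

With no repetition, fill the 3 characters in order: 8 choices, then 7, down to 6.
8 × 7 × 6 = 336.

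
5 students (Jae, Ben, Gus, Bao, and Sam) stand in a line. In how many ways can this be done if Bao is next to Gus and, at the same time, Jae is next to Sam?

24

Treat {Bao,Gus} as one block (2 orders) and {Jae,Sam} as another (2 orders).
That leaves 3 units to arrange: 2 × 2 × 3! = 4 × 6 = 24.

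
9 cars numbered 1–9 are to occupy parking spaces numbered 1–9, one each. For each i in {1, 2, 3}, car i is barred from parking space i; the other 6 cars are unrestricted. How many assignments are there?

Let Aᵢ (for i ∈ {1, 2, 3}) be the placements that put car i in its forbidden parking space. Any j of these fix j positions, leaving (9−j)! ways to fill the rest, and there are C(3,j) ways to pick which j.
By inclusion–exclusion, the number of valid placements is Σ_{j=0}^{3} (−1)^j C(3,j)·(9−j)!.
Computing: 362880 − 120960 + 15120 − 720 = 256320.

256320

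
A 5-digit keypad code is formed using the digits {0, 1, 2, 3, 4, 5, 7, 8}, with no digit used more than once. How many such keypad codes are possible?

6720

This is a permutation of 5 out of 8: P(8,5) = 8!/3!.
That product is 8 × 7 × 6 × 5 × 4 = 6720.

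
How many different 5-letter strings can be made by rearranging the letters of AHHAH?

10

The 5 letters of AHHAH have repeats: A appearing twice and H appearing 3 times.
The number of distinct arrangements is 5!/(3!·2!) = 120/12 = 10.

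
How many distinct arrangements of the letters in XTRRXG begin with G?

30

Fix G in the first position and arrange the remaining 5 letters.
Those 5 letters have R appearing twice and X appearing twice, giving (5)!/(2!·2!) = 30.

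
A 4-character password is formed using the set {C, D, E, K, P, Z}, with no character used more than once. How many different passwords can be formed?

Choose and order 4 of the 6 symbols: the first character has 6 options, the next 5, then 4, 3.
6 × 5 × 4 × 3 = 360.

360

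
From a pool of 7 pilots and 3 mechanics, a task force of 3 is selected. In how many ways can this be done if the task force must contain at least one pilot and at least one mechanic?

Total 3-person selections from all 10: C(10,3) = 120.
Subtract selections that omit an entire group: no pilots → C(3,3) = 1; no mechanics → C(7,3) = 35.
Both groups omitted at once is impossible, so 120 − 36 = 84.

84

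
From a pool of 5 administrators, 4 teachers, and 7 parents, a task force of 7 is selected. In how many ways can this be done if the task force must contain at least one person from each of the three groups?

Unrestricted: C(16,7) = 11440 ways to pick any 7 of the 16.
Subtract selections that omit an entire group: no administrators → C(11,7) = 330; no teachers → C(12,7) = 792; no parents → C(9,7) = 36.
Add back selections omitting two groups (i.e. drawn from a single group): C(5,7) + C(4,7) + C(7,7) = 1.
By inclusion–exclusion: 11440 − 1158 + 1 = 10283.

10283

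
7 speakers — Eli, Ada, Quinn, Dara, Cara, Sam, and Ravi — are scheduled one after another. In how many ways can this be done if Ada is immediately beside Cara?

Place the 5 others and the Ada-Cara pair as 6 objects in a line; the pair has 2 internal arrangements.
That gives 2 × 6! = 2 × 720 = 1440.

1440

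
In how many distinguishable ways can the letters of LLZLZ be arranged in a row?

LLZLZ has 5 letters with L appearing 3 times and Z appearing twice.
The number of distinct arrangements is 5!/(3!·2!) = 120/12 = 10.

10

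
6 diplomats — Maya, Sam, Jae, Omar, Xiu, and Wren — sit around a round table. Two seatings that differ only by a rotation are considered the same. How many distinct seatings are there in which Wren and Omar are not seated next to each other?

Without the restriction there are (5)! = 120 seatings.
Seatings with Wren beside Omar: treat them as a block with 2 internal orders, giving 2 × (4)! = 48.
Subtracting, 120 − 48 = 72.

72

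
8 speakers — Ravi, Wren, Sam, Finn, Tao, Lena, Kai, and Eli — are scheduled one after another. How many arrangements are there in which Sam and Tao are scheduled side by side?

Glue Sam and Tao into one block (2 internal orders), leaving 7 units to arrange in a row.
That gives 2 × 7! = 2 × 5040 = 10080.

10080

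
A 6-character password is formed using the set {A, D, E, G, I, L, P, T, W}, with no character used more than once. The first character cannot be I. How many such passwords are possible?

53760

The first character has 9−1 = 8 choices (anything except I).
The remaining 5 characters are filled from the other 8 symbols without repetition: 8 × 7 × 6 × 5 × 4 = 6720.
Total: 8 × 6720 = 53760.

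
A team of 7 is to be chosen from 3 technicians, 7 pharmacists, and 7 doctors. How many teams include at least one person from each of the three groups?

15778

With no constraint there are C(17,7) = 19448 possible selections.
Selections missing a whole group: no technicians → C(14,7) = 3432; no pharmacists → C(10,7) = 120; no doctors → C(10,7) = 120.
Add back selections omitting two groups (i.e. drawn from a single group): C(3,7) + C(7,7) + C(7,7) = 2.
By inclusion–exclusion: 19448 − 3672 + 2 = 15778.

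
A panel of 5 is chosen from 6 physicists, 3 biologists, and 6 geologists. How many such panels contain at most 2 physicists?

2142

Split by how many physicists are chosen (0 through 2).
Sum: C(6,0)·C(9,5) + C(6,1)·C(9,4) + C(6,2)·C(9,3) = 126 + 756 + 1260 = 2142.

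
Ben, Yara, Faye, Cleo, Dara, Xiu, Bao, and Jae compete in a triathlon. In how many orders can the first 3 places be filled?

There are 8 choices for 1st place, 7 for 2nd, and 6 for 3rd.
That gives 8 × 7 × 6 = 336.

336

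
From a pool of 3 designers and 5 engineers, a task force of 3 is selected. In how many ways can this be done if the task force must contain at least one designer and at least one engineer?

45

Unrestricted: C(8,3) = 56 ways to pick any 3 of the 8.
Subtract selections that omit an entire group: no designers → C(5,3) = 10; no engineers → C(3,3) = 1.
Both groups omitted at once is impossible, so 56 − 11 = 45.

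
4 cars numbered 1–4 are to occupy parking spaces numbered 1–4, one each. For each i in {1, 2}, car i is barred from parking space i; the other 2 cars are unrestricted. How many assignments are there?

Let Aᵢ (for i ∈ {1, 2}) be the placements that put car i in its forbidden parking space. Any j of these fix j positions, leaving (4−j)! ways to fill the rest, and there are C(2,j) ways to pick which j.
By inclusion–exclusion, the number of valid placements is Σ_{j=0}^{2} (−1)^j C(2,j)·(4−j)!.
Computing: 24 − 12 + 2 = 14.

14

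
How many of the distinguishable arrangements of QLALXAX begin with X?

Fix X in the first position and arrange the remaining 6 letters.
Those 6 letters have A appearing twice and L appearing twice, giving (6)!/(2!·2!) = 180.

180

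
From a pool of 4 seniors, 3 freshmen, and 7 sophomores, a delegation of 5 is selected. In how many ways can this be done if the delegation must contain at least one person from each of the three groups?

1288

With no constraint there are C(14,5) = 2002 possible selections.
Selections missing a whole group: no seniors → C(10,5) = 252; no freshmen → C(11,5) = 462; no sophomores → C(7,5) = 21.
Add back selections omitting two groups (i.e. drawn from a single group): C(4,5) + C(3,5) + C(7,5) = 21.
By inclusion–exclusion: 2002 − 735 + 21 = 1288.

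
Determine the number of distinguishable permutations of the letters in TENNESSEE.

Letter multiplicities in TENNESSEE: E×4, N×2, S×2, T×1.
Dividing 9! = 362880 by 4!·2!·2! = 96 for the repeated letters gives 3780.

3780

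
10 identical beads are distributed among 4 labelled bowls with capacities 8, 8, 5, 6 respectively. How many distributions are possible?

223

Without the upper bounds there are C(13,3) = 286 ways to split 10 among 4 bowls.
Subtract solutions that violate a single cap (substitute x_i' = x_i − (cap_i+1)): x_1 ≥ 9 gives C(4,3) = 4; x_2 ≥ 9 gives C(4,3) = 4; x_3 ≥ 6 gives C(7,3) = 35; x_4 ≥ 7 gives C(6,3) = 20. Together 63.
No two caps can be exceeded simultaneously, so the pair terms are all 0.
By inclusion–exclusion the count is 286 − 63 + 0 = 223.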